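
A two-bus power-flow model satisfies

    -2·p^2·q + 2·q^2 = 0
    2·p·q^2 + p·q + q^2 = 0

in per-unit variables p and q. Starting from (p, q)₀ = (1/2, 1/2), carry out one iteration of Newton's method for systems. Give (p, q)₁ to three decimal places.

At (1/2, 1/2): F = (0.250, 0.750).
Jacobian J = [[-4·p·q, -2·p^2 + 4·q], [2·q^2 + q, 4·p·q + p + 2·q]].
At the point, J = [[-1.000, 1.500], [1.000, 2.500]] (det J = -4.000).
Solving J·Δ = −F gives Δ = (-0.125, -0.250).
Then the next iterate is (p, q)₁ = (0.375, 0.250).

(0.375, 0.250)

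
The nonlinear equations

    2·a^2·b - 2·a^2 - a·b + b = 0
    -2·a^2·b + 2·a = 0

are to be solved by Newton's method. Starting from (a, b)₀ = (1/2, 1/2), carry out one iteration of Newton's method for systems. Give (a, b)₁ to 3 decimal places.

(-2.500, -4.000)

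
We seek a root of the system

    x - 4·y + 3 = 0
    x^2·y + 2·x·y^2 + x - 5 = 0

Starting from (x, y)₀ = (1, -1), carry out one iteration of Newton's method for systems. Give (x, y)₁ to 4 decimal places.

At (1, -1): F = (8.0000, -3.0000).
Jacobian J = [[1, -4], [2·x·y + 2·y^2 + 1, x^2 + 4·x·y]].
At the point, J = [[1.0000, -4.0000], [1.0000, -3.0000]] (det J = 1.0000).
Solving J·Δ = −F gives Δ = (36.0000, 11.0000).
Then the next iterate is (x, y)₁ = (37.0000, 10.0000).

(37.0000, 10.0000)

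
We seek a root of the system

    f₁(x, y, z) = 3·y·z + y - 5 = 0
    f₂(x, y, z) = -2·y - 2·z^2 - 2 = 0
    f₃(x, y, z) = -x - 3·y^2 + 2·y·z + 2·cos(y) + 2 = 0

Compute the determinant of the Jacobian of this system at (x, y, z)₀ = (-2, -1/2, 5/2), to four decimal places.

J = [[0, 3·z + 1, 3·y], [0, -2, -4·z], [-1, -6·y + 2·z - 2·sin(y), 2·y]].
At the point, J = [[0.0000, 8.5000, -1.5000], [0.0000, -2.0000, -10.0000], [-1.0000, 8.958851, -1.0000]].
det J = 88.0000.

88.0000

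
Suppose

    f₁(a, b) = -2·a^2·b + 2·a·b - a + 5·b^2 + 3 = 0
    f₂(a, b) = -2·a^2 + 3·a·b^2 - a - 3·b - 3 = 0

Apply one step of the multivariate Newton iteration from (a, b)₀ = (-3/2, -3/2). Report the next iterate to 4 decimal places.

At (-3/2, -3/2): F = (27.0000, -11.6250).
Jacobian J = [[-4·a·b + 2·b - 1, -2·a^2 + 2·a + 10·b], [-4·a + 3·b^2 - 1, 6·a·b - 3]].
At the point, J = [[-13.0000, -22.5000], [11.7500, 10.5000]] (det J = 127.8750).
Solving J·Δ = −F gives Δ = (-0.1716, 1.2991).
Then the next iterate is (a, b)₁ = (-1.6716, -0.2009).

(-1.6716, -0.2009)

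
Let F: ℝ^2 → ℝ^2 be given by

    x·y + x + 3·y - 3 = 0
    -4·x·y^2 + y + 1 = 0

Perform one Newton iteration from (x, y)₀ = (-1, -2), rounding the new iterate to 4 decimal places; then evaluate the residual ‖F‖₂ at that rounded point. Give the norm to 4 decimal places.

At (-1, -2): F = (-8.0000, 15.0000).
Jacobian J = [[y + 1, x + 3], [-4·y^2, -8·x·y + 1]].
At the point, J = [[-1.0000, 2.0000], [-16.0000, -15.0000]] (det J = 47.0000).
Solving J·Δ = −F gives Δ = (-1.9149, 3.0426).
Then the next iterate is (x, y)₁ = (-2.9149, 1.0426).
Re-evaluating at (-2.9149, 1.0426): F = (-5.826175, 14.716757), so ‖F‖₂ = 15.8281.

15.8281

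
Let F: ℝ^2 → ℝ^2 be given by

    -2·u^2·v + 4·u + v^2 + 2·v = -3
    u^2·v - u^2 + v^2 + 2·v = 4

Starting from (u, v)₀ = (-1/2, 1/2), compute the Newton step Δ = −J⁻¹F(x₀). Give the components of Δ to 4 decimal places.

(-0.9125, 1.0250)

At (-1/2, 1/2): F = (2.0000, -2.8750).
Jacobian J = [[-4·u·v + 4, -2·u^2 + 2·v + 2], [2·u·v - 2·u, u^2 + 2·v + 2]].
At the point, J = [[5.0000, 2.5000], [0.5000, 3.2500]] (det J = 15.0000).
Solving J·Δ = −F gives Δ = (-0.9125, 1.0250).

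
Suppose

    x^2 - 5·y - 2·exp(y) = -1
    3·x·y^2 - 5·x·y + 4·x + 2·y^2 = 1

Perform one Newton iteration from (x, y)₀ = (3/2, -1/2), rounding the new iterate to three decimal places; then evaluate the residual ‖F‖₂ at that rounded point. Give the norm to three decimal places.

At (3/2, -1/2): F = (4.53694, 10.375).
Jacobian J = [[2·x, -2·exp(y) - 5], [3·y^2 - 5·y + 4, 6·x·y - 5·x + 4·y]].
At the point, J = [[3.000, -6.21306], [7.250, -14.000]] (det J = 3.04469).
Solving J·Δ = −F gives Δ = (-0.310, 0.581).
Then the next iterate is (x, y)₁ = (1.190, 0.081).
Re-evaluating at (1.190, 0.081): F = (-0.15764, 3.31459), so ‖F‖₂ = 3.318.

3.318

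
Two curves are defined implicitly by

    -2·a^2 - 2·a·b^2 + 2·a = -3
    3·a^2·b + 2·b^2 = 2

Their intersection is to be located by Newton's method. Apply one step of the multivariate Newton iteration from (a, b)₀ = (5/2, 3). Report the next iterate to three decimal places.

(1.328, 2.366)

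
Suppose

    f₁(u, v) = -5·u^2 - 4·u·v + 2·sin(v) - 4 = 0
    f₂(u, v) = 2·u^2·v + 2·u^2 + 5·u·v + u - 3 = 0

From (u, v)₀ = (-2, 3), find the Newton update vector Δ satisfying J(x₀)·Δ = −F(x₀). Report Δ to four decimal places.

(-0.2178, 0.2426)

At (-2, 3): F = (0.282240, -3.0000).
Jacobian J = [[-10·u - 4·v, -4·u + 2·cos(v)], [4·u·v + 4·u + 5·v + 1, 2·u^2 + 5·u]].
At the point, J = [[8.0000, 6.020015], [-16.0000, -2.0000]] (det J = 80.320240).
Solving J·Δ = −F gives Δ = (-0.2178, 0.2426).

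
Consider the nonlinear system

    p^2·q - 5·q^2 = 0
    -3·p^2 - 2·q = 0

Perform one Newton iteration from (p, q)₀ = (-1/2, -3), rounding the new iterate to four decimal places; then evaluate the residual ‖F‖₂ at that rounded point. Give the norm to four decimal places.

12.1772

At (-1/2, -3): F = (-45.7500, 5.2500).
Jacobian J = [[2·p·q, p^2 - 10·q], [-6·p, -2]].
At the point, J = [[3.0000, 30.2500], [3.0000, -2.0000]] (det J = -96.7500).
Solving J·Δ = −F gives Δ = (-0.6957, 1.5814).
Then the next iterate is (p, q)₁ = (-1.1957, -1.4186).
Re-evaluating at (-1.1957, -1.4186): F = (-12.090300, -1.451895), so ‖F‖₂ = 12.1772.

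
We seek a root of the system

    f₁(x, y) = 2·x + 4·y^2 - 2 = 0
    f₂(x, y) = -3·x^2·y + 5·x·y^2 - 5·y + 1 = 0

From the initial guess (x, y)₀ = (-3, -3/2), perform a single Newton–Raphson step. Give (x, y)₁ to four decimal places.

(-1.7975, -1.2163)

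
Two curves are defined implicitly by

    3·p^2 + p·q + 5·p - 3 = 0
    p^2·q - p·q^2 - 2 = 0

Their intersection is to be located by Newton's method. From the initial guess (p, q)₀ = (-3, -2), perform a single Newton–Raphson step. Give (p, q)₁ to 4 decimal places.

(-2.0000, -2.0000)

At (-3, -2): F = (15.0000, -8.0000).
Jacobian J = [[6·p + q + 5, p], [2·p·q - q^2, p^2 - 2·p·q]].
At the point, J = [[-15.0000, -3.0000], [8.0000, -3.0000]] (det J = 69.0000).
Solving J·Δ = −F gives Δ = (1.0000, 0.0000).
Then the next iterate is (p, q)₁ = (-2.0000, -2.0000).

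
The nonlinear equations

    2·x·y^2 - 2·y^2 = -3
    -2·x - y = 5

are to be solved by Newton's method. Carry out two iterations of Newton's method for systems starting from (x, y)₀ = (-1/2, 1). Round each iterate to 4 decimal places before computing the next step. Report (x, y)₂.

(-2.9262, 0.8524)

At (-1/2, 1): F = (0.0000, -5.0000).
Jacobian J = [[2·y^2, 4·x·y - 4·y], [-2, -1]].
At the point, J = [[2.0000, -6.0000], [-2.0000, -1.0000]] (det J = -14.0000).
Solving J·Δ = −F gives Δ = (-2.1429, -0.7143).
Then the next iterate is (x, y)₁ = (-2.6429, 0.2857).
Round to (-2.6429, 0.2857) and repeat: F = (2.405300, 0.0001), J = [[0.163249, -4.163106], [-2.0000, -1.0000]].
Δ = (-0.2833, 0.5667), so (x, y)₂ = (-2.9262, 0.8524).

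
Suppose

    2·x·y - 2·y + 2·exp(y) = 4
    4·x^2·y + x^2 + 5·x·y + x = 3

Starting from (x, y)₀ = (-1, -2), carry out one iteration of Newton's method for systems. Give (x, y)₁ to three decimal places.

At (-1, -2): F = (4.27067, -1.000).
Jacobian J = [[2·y, 2·x + 2·exp(y) - 2], [8·x·y + 2·x + 5·y + 1, 4·x^2 + 5·x]].
At the point, J = [[-4.000, -3.72933], [5.000, -1.000]] (det J = 22.64665).
Solving J·Δ = −F gives Δ = (0.353, 0.766).
Then the next iterate is (x, y)₁ = (-0.647, -1.234).

(-0.647, -1.234)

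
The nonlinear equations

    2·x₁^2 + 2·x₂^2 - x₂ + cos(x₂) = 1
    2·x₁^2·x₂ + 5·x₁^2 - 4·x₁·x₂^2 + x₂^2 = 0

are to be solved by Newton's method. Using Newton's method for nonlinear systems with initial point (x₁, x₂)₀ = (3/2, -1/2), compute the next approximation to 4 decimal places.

At (3/2, -1/2): F = (5.377583, 7.7500).
Jacobian J = [[4·x₁, 4·x₂ - sin(x₂) - 1], [4·x₁·x₂ + 10·x₁ - 4·x₂^2, 2·x₁^2 - 8·x₁·x₂ + 2·x₂]].
At the point, J = [[6.0000, -2.520574], [11.0000, 9.5000]] (det J = 84.726319).
Solving J·Δ = −F gives Δ = (-0.8335, 0.1493).
Then the next iterate is (x₁, x₂)₁ = (0.6665, -0.3507).

(0.6665, -0.3507)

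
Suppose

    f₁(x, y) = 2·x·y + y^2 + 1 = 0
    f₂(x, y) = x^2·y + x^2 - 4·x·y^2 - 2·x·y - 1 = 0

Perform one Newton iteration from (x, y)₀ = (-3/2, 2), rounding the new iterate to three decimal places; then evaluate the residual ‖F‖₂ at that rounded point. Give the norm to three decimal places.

10.313

At (-3/2, 2): F = (-1.000, 35.750).
Jacobian J = [[2·y, 2·x + 2·y], [2·x·y + 2·x - 4·y^2 - 2·y, x^2 - 8·x·y - 2·x]].
At the point, J = [[4.000, 1.000], [-29.000, 29.250]] (det J = 146.000).
Solving J·Δ = −F gives Δ = (0.445, -0.781).
Then the next iterate is (x, y)₁ = (-1.055, 1.219).
Re-evaluating at (-1.055, 1.219): F = (-0.08613, 10.31265), so ‖F‖₂ = 10.313.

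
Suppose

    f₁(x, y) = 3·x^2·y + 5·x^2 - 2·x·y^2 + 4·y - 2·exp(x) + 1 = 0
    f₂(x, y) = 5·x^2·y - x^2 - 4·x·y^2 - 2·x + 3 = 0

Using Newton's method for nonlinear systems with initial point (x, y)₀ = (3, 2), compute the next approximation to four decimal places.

(1.8822, -1.4141)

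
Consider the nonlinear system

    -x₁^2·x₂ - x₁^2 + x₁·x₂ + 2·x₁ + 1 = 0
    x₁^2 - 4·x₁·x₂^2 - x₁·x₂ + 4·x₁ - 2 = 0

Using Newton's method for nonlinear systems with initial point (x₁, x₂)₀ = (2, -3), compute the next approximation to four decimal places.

At (2, -3): F = (7.0000, -56.0000).
Jacobian J = [[-2·x₁·x₂ - 2·x₁ + x₂ + 2, -x₁^2 + x₁], [2·x₁ - 4·x₂^2 - x₂ + 4, -8·x₁·x₂ - x₁]].
At the point, J = [[7.0000, -2.0000], [-25.0000, 46.0000]] (det J = 272.0000).
Solving J·Δ = −F gives Δ = (-0.7721, 0.7978).
Then the next iterate is (x₁, x₂)₁ = (1.2279, -2.2022).

(1.2279, -2.2022)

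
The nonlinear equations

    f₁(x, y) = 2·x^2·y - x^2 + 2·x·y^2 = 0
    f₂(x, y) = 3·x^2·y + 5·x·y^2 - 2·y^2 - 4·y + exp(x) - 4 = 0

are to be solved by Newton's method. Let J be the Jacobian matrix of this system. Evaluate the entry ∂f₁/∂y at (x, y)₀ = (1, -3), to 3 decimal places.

-10.000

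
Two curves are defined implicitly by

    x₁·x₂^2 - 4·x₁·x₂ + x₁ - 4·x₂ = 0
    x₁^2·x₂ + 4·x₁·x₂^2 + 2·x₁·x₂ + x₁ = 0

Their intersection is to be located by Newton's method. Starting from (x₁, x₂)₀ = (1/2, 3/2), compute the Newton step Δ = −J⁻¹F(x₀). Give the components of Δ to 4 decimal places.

(0.4972, -1.9428)

At (1/2, 3/2): F = (-7.3750, 6.8750).
Jacobian J = [[x₂^2 - 4·x₂ + 1, 2·x₁·x₂ - 4·x₁ - 4], [2·x₁·x₂ + 4·x₂^2 + 2·x₂ + 1, x₁^2 + 8·x₁·x₂ + 2·x₁]].
At the point, J = [[-2.7500, -4.5000], [14.5000, 7.2500]] (det J = 45.3125).
Solving J·Δ = −F gives Δ = (0.4972, -1.9428).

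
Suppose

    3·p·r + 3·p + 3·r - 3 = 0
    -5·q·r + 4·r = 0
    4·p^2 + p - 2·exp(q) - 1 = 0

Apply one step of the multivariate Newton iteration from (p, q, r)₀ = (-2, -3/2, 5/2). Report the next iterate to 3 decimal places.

(-1.161, -1.559, -0.065)

At (-2, -3/2, 5/2): F = (-16.500, 28.750, 12.55374).
Jacobian J = [[3·r + 3, 0, 3·p + 3], [0, -5·r, -5·q + 4], [8·p + 1, -2·exp(q), 0]].
At the point, J = [[10.500, 0.000, -3.000], [0.000, -12.500, 11.500], [-15.000, -0.44626, 0.000]] (det J = 616.38593).
Solving J·Δ = −F gives Δ = (0.839, -0.059, -2.565).
Then the next iterate is (p, q, r)₁ = (-1.161, -1.559, -0.065).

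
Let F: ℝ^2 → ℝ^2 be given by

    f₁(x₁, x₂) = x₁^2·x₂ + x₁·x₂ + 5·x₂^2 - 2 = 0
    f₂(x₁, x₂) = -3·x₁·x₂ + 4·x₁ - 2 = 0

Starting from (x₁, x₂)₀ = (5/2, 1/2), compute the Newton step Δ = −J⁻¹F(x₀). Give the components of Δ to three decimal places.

(-1.505, 0.065)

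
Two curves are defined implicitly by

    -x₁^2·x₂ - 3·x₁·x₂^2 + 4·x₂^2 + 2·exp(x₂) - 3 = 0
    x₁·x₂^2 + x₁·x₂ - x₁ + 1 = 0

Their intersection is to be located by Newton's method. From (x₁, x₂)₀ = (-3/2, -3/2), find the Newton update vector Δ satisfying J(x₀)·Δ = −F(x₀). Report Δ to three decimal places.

At (-3/2, -3/2): F = (19.94626, 1.375).
Jacobian J = [[-2·x₁·x₂ - 3·x₂^2, -x₁^2 - 6·x₁·x₂ + 8·x₂ + 2·exp(x₂)], [x₂^2 + x₂ - 1, 2·x₁·x₂ + x₁]].
At the point, J = [[-11.250, -27.30374], [-0.250, 3.000]] (det J = -40.57593).
Solving J·Δ = −F gives Δ = (2.400, -0.258).

(2.400, -0.258)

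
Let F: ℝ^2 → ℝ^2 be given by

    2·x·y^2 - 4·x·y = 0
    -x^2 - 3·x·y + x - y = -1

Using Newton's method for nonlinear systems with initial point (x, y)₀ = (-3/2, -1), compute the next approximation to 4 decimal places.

(-0.8095, -0.5952)

At (-3/2, -1): F = (-9.0000, -6.2500).
Jacobian J = [[2·y^2 - 4·y, 4·x·y - 4·x], [-2·x - 3·y + 1, -3·x - 1]].
At the point, J = [[6.0000, 12.0000], [7.0000, 3.5000]] (det J = -63.0000).
Solving J·Δ = −F gives Δ = (0.6905, 0.4048).
Then the next iterate is (x, y)₁ = (-0.8095, -0.5952).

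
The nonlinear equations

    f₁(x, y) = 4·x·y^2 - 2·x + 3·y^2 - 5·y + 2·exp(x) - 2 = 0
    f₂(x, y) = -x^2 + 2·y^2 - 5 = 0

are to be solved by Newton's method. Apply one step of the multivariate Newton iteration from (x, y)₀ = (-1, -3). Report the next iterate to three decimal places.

At (-1, -3): F = (6.73576, 12.000).
Jacobian J = [[4·y^2 + 2·exp(x) - 2, 8·x·y + 6·y - 5], [-2·x, 4·y]].
At the point, J = [[34.73576, 1.000], [2.000, -12.000]] (det J = -418.82911).
Solving J·Δ = −F gives Δ = (-0.222, 0.963).
Then the next iterate is (x, y)₁ = (-1.222, -2.037).

(-1.222, -2.037)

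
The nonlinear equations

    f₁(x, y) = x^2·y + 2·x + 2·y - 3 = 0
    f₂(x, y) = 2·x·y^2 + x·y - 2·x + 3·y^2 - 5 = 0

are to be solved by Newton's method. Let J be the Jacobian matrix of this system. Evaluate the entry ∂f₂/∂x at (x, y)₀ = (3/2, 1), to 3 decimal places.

1.000

∂f₂/∂x = 2·y^2 + y - 2.
At (3/2, 1) this is 1.000.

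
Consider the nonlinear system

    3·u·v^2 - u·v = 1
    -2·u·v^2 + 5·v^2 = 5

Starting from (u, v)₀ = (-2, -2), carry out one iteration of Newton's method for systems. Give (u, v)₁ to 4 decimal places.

At (-2, -2): F = (-29.0000, 31.0000).
Jacobian J = [[3·v^2 - v, 6·u·v - u], [-2·v^2, -4·u·v + 10·v]].
At the point, J = [[14.0000, 26.0000], [-8.0000, -36.0000]] (det J = -296.0000).
Solving J·Δ = −F gives Δ = (0.8041, 0.6824).
Then the next iterate is (u, v)₁ = (-1.1959, -1.3176).

(-1.1959, -1.3176)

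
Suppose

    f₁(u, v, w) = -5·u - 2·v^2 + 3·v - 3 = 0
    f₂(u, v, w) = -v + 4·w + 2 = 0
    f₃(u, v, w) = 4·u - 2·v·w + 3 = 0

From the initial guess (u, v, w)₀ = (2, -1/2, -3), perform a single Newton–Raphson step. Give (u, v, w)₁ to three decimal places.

At (2, -1/2, -3): F = (-15.000, -9.500, 8.000).
Jacobian J = [[-5, -4·v + 3, 0], [0, -1, 4], [4, -2·w, -2·v]].
At the point, J = [[-5.000, 5.000, 0.000], [0.000, -1.000, 4.000], [4.000, 6.000, 1.000]] (det J = 205.000).
Solving J·Δ = −F gives Δ = (-2.841, 0.159, 2.415).
Then the next iterate is (u, v, w)₁ = (-0.841, -0.341, -0.585).

(-0.841, -0.341, -0.585)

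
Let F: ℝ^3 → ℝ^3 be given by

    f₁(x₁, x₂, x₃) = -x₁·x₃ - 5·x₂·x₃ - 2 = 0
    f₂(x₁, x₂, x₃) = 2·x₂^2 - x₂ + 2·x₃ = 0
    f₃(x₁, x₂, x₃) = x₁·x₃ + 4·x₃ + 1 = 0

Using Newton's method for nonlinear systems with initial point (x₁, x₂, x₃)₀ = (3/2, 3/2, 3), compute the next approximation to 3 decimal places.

(7.033, 2.180, -3.200)

At (3/2, 3/2, 3): F = (-29.000, 9.000, 17.500).
Jacobian J = [[-x₃, -5·x₃, -x₁ - 5·x₂], [0, 4·x₂ - 1, 2], [x₃, 0, x₁ + 4]].
At the point, J = [[-3.000, -15.000, -9.000], [0.000, 5.000, 2.000], [3.000, 0.000, 5.500]] (det J = -37.500).
Solving J·Δ = −F gives Δ = (5.533, 0.680, -6.200).
Then the next iterate is (x₁, x₂, x₃)₁ = (7.033, 2.180, -3.200).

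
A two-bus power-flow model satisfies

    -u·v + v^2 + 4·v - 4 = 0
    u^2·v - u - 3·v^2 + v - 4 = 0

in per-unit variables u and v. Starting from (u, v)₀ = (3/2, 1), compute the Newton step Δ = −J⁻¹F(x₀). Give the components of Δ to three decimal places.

At (3/2, 1): F = (-0.500, -5.250).
Jacobian J = [[-v, -u + 2·v + 4], [2·u·v - 1, u^2 - 6·v + 1]].
At the point, J = [[-1.000, 4.500], [2.000, -2.750]] (det J = -6.250).
Solving J·Δ = −F gives Δ = (4.000, 1.000).

(4.000, 1.000)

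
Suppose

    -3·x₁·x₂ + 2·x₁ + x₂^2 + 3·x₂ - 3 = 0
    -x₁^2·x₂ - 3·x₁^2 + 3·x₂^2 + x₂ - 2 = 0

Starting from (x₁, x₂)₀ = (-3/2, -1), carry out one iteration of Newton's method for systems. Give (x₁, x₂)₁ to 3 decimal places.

(0.166, -0.242)

At (-3/2, -1): F = (-12.500, -4.500).
Jacobian J = [[-3·x₂ + 2, -3·x₁ + 2·x₂ + 3], [-2·x₁·x₂ - 6·x₁, -x₁^2 + 6·x₂ + 1]].
At the point, J = [[5.000, 5.500], [6.000, -7.250]] (det J = -69.250).
Solving J·Δ = −F gives Δ = (1.666, 0.758).
Then the next iterate is (x₁, x₂)₁ = (0.166, -0.242).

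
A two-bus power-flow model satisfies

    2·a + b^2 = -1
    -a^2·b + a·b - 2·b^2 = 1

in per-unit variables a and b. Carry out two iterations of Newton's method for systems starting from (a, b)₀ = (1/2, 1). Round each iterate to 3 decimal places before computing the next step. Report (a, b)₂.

(-0.299, -0.619)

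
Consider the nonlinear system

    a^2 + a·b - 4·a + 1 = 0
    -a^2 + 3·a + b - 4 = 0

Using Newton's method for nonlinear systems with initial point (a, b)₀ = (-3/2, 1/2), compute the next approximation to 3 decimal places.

(1.250, -5.750)

At (-3/2, 1/2): F = (8.500, -10.250).
Jacobian J = [[2·a + b - 4, a], [-2·a + 3, 1]].
At the point, J = [[-6.500, -1.500], [6.000, 1.000]] (det J = 2.500).
Solving J·Δ = −F gives Δ = (2.750, -6.250).
Then the next iterate is (a, b)₁ = (1.250, -5.750).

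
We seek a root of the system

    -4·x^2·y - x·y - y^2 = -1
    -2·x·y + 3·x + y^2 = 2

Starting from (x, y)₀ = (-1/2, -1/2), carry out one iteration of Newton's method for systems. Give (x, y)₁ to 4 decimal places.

At (-1/2, -1/2): F = (1.0000, -3.7500).
Jacobian J = [[-8·x·y - y, -4·x^2 - x - 2·y], [-2·y + 3, -2·x + 2·y]].
At the point, J = [[-1.5000, 0.5000], [4.0000, 0.0000]] (det J = -2.0000).
Solving J·Δ = −F gives Δ = (0.9375, 0.8125).
Then the next iterate is (x, y)₁ = (0.4375, 0.3125).

(0.4375, 0.3125)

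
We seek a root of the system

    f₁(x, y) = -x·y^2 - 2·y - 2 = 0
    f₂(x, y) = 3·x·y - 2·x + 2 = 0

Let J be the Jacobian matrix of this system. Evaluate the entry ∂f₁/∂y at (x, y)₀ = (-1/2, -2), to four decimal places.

-4.0000

∂f₁/∂y = -2·x·y - 2.
At (-1/2, -2) this is -4.0000.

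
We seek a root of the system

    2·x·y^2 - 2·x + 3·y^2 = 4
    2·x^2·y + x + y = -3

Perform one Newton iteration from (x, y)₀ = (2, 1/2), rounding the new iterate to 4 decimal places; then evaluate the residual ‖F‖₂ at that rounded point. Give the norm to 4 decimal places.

At (2, 1/2): F = (-6.2500, 9.5000).
Jacobian J = [[2·y^2 - 2, 4·x·y + 6·y], [4·x·y + 1, 2·x^2 + 1]].
At the point, J = [[-1.5000, 7.0000], [5.0000, 9.0000]] (det J = -48.5000).
Solving J·Δ = −F gives Δ = (-2.5309, 0.3505).
Then the next iterate is (x, y)₁ = (-0.5309, 0.8505).
Re-evaluating at (-0.5309, 0.8505): F = (-1.536203, 3.799035), so ‖F‖₂ = 4.0979.

4.0979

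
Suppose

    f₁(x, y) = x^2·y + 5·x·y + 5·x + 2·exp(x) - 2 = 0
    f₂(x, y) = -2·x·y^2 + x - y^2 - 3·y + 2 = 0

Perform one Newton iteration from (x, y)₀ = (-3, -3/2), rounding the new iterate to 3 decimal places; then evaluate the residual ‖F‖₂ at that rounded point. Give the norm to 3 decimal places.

6.291

At (-3, -3/2): F = (-7.90043, 14.750).
Jacobian J = [[2·x·y + 5·y + 2·exp(x) + 5, x^2 + 5·x], [-2·y^2 + 1, -4·x·y - 2·y - 3]].
At the point, J = [[6.59957, -6.000], [-3.500, -18.000]] (det J = -139.79233).
Solving J·Δ = −F gives Δ = (1.650, 0.499).
Then the next iterate is (x, y)₁ = (-1.350, -1.001).
Re-evaluating at (-1.350, -1.001): F = (-3.29909, 5.35640), so ‖F‖₂ = 6.291.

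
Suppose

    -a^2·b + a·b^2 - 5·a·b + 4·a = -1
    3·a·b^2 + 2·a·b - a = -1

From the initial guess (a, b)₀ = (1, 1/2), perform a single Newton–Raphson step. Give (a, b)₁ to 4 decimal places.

(-1.6667, 0.5500)

At (1, 1/2): F = (2.2500, 1.7500).
Jacobian J = [[-2·a·b + b^2 - 5·b + 4, -a^2 + 2·a·b - 5·a], [3·b^2 + 2·b - 1, 6·a·b + 2·a]].
At the point, J = [[0.7500, -5.0000], [0.7500, 5.0000]] (det J = 7.5000).
Solving J·Δ = −F gives Δ = (-2.6667, 0.0500).
Then the next iterate is (a, b)₁ = (-1.6667, 0.5500).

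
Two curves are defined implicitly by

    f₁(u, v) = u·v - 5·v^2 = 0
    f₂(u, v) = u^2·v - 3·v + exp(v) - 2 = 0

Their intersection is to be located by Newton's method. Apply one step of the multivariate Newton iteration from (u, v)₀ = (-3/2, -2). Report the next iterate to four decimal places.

(-1.3433, -1.0641)

At (-3/2, -2): F = (-17.0000, -0.364665).
Jacobian J = [[v, u - 10·v], [2·u·v, u^2 + exp(v) - 3]].
At the point, J = [[-2.0000, 18.5000], [6.0000, -0.614665]] (det J = -109.770671).
Solving J·Δ = −F gives Δ = (0.1567, 0.9359).
Then the next iterate is (u, v)₁ = (-1.3433, -1.0641).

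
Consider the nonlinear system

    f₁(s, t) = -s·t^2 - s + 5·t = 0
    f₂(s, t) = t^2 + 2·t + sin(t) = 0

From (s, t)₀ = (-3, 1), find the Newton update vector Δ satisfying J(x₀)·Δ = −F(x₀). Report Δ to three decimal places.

(0.847, -0.846)

At (-3, 1): F = (11.000, 3.84147).
Jacobian J = [[-t^2 - 1, -2·s·t + 5], [0, 2·t + cos(t) + 2]].
At the point, J = [[-2.000, 11.000], [0.000, 4.54030]] (det J = -9.08060).
Solving J·Δ = −F gives Δ = (0.847, -0.846).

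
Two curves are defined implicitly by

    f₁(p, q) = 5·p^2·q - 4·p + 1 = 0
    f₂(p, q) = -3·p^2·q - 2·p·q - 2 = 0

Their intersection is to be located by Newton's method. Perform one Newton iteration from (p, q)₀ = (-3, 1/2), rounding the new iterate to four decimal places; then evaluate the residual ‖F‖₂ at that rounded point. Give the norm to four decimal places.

At (-3, 1/2): F = (35.5000, -12.5000).
Jacobian J = [[10·p·q - 4, 5·p^2], [-6·p·q - 2·q, -3·p^2 - 2·p]].
At the point, J = [[-19.0000, 45.0000], [8.0000, -21.0000]] (det J = 39.0000).
Solving J·Δ = −F gives Δ = (4.6923, 1.1923).
Then the next iterate is (p, q)₁ = (1.6923, 1.6923).
Re-evaluating at (1.6923, 1.6923): F = (18.463515, -22.267387), so ‖F‖₂ = 28.9264.

28.9264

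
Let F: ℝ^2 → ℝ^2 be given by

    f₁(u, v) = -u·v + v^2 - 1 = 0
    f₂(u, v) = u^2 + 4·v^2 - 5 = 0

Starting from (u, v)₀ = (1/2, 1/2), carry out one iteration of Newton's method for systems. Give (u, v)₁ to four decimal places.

At (1/2, 1/2): F = (-1.0000, -3.7500).
Jacobian J = [[-v, -u + 2·v], [2·u, 8·v]].
At the point, J = [[-0.5000, 0.5000], [1.0000, 4.0000]] (det J = -2.5000).
Solving J·Δ = −F gives Δ = (-0.8500, 1.1500).
Then the next iterate is (u, v)₁ = (-0.3500, 1.6500).

(-0.3500, 1.6500)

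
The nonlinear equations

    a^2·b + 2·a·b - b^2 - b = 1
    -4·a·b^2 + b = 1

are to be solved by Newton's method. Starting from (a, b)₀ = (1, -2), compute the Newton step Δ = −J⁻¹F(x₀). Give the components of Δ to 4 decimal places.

At (1, -2): F = (-9.0000, -19.0000).
Jacobian J = [[2·a·b + 2·b, a^2 + 2·a - 2·b - 1], [-4·b^2, -8·a·b + 1]].
At the point, J = [[-8.0000, 6.0000], [-16.0000, 17.0000]] (det J = -40.0000).
Solving J·Δ = −F gives Δ = (-0.9750, 0.2000).

(-0.9750, 0.2000)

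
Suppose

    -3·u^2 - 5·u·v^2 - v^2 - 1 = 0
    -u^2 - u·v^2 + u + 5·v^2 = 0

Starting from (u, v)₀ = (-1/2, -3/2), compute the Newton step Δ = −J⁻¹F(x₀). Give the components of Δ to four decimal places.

(-0.1889, 0.7074)

At (-1/2, -3/2): F = (1.6250, 11.6250).
Jacobian J = [[-6·u - 5·v^2, -10·u·v - 2·v], [-2·u - v^2 + 1, -2·u·v + 10·v]].
At the point, J = [[-8.2500, -4.5000], [-0.2500, -16.5000]] (det J = 135.0000).
Solving J·Δ = −F gives Δ = (-0.1889, 0.7074).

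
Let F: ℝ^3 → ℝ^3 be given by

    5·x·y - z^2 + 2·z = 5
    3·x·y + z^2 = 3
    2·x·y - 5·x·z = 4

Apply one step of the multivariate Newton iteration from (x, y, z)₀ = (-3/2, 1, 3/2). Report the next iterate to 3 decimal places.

(-0.833, -0.056, 1.000)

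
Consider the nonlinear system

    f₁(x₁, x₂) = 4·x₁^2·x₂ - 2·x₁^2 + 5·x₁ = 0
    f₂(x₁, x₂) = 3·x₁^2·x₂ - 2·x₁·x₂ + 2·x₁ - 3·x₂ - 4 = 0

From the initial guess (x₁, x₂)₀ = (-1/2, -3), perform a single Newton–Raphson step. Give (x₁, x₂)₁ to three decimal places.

(-0.285, -1.080)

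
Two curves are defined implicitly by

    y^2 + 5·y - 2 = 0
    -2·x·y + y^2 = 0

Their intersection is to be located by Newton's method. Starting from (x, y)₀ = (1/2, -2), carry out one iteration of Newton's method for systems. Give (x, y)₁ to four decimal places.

(9.0000, 6.0000)

At (1/2, -2): F = (-8.0000, 6.0000).
Jacobian J = [[0, 2·y + 5], [-2·y, -2·x + 2·y]].
At the point, J = [[0.0000, 1.0000], [4.0000, -5.0000]] (det J = -4.0000).
Solving J·Δ = −F gives Δ = (8.5000, 8.0000).
Then the next iterate is (x, y)₁ = (9.0000, 6.0000).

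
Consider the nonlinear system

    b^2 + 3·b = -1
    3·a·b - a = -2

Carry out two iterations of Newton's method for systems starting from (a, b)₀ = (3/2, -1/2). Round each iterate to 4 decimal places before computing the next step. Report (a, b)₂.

At (3/2, -1/2): F = (-0.2500, -1.7500).
Jacobian J = [[0, 2·b + 3], [3·b - 1, 3·a]].
At the point, J = [[0.0000, 2.0000], [-2.5000, 4.5000]] (det J = 5.0000).
Solving J·Δ = −F gives Δ = (-0.4750, 0.1250).
Then the next iterate is (a, b)₁ = (1.0250, -0.3750).
Round to (1.0250, -0.3750) and repeat: F = (0.015625, -0.178125), J = [[0.0000, 2.2500], [-2.1250, 3.0750]].
Δ = (-0.0939, -0.0069), so (a, b)₂ = (0.9311, -0.3819).

(0.9311, -0.3819)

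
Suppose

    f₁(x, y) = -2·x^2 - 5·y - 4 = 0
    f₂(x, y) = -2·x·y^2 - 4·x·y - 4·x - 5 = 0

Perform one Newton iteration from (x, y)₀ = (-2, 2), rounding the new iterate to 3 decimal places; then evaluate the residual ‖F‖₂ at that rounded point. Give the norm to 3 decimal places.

At (-2, 2): F = (-22.000, 35.000).
Jacobian J = [[-4·x, -5], [-2·y^2 - 4·y - 4, -4·x·y - 4·x]].
At the point, J = [[8.000, -5.000], [-20.000, 24.000]] (det J = 92.000).
Solving J·Δ = −F gives Δ = (3.837, 1.739).
Then the next iterate is (x, y)₁ = (1.837, 3.739).
Re-evaluating at (1.837, 3.739): F = (-29.44414, -91.18514), so ‖F‖₂ = 95.821.

95.821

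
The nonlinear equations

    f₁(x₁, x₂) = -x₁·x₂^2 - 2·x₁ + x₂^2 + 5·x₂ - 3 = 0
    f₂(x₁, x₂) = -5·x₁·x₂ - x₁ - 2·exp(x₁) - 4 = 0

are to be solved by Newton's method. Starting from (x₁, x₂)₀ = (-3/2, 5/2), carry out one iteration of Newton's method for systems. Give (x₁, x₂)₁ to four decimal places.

(-1.1398, 1.0627)

At (-3/2, 5/2): F = (28.1250, 15.803740).
Jacobian J = [[-x₂^2 - 2, -2·x₁·x₂ + 2·x₂ + 5], [-5·x₂ - 2·exp(x₁) - 1, -5·x₁]].
At the point, J = [[-8.2500, 17.5000], [-13.946260, 7.5000]] (det J = 182.184556).
Solving J·Δ = −F gives Δ = (0.3602, -1.4373).
Then the next iterate is (x₁, x₂)₁ = (-1.1398, 1.0627).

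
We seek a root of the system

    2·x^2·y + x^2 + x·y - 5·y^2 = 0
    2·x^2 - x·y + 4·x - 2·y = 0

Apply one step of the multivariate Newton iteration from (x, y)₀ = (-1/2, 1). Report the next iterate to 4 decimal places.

At (-1/2, 1): F = (-4.7500, -3.0000).
Jacobian J = [[4·x·y + 2·x + y, 2·x^2 + x - 10·y], [4·x - y + 4, -x - 2]].
At the point, J = [[-2.0000, -10.0000], [1.0000, -1.5000]] (det J = 13.0000).
Solving J·Δ = −F gives Δ = (1.7596, -0.8269).
Then the next iterate is (x, y)₁ = (1.2596, 0.1731).

(1.2596, 0.1731)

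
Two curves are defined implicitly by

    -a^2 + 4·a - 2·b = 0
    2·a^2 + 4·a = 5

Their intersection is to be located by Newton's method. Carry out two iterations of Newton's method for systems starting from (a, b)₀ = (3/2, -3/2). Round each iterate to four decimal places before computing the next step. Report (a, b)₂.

(0.8724, 1.3673)

At (3/2, -3/2): F = (6.7500, 5.5000).
Jacobian J = [[-2·a + 4, -2], [4·a + 4, 0]].
At the point, J = [[1.0000, -2.0000], [10.0000, 0.0000]] (det J = 20.0000).
Solving J·Δ = −F gives Δ = (-0.5500, 3.1000).
Then the next iterate is (a, b)₁ = (0.9500, 1.6000).
Round to (0.9500, 1.6000) and repeat: F = (-0.3025, 0.6050), J = [[2.1000, -2.0000], [7.8000, 0.0000]].
Δ = (-0.0776, -0.2327), so (a, b)₂ = (0.8724, 1.3673).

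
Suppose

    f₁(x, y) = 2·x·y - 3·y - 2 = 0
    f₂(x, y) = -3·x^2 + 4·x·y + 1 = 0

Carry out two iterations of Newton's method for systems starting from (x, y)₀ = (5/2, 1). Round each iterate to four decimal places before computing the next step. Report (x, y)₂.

(2.1653, 1.5104)

At (5/2, 1): F = (0.0000, -7.7500).
Jacobian J = [[2·y, 2·x - 3], [-6·x + 4·y, 4·x]].
At the point, J = [[2.0000, 2.0000], [-11.0000, 10.0000]] (det J = 42.0000).
Solving J·Δ = −F gives Δ = (-0.3690, 0.3690).
Then the next iterate is (x, y)₁ = (2.1310, 1.3690).
Round to (2.1310, 1.3690) and repeat: F = (-0.272322, -0.954127), J = [[2.7380, 1.2620], [-7.3100, 8.5240]].
Δ = (0.0343, 0.1414), so (x, y)₂ = (2.1653, 1.5104).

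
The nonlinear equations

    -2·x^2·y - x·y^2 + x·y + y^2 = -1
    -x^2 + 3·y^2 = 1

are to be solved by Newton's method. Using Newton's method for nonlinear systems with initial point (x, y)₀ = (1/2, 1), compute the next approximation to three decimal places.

(1.159, 0.818)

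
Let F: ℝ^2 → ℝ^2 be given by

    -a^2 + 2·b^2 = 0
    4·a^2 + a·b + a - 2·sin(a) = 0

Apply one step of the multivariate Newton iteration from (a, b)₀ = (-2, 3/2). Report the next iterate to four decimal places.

(-0.8543, 0.6529)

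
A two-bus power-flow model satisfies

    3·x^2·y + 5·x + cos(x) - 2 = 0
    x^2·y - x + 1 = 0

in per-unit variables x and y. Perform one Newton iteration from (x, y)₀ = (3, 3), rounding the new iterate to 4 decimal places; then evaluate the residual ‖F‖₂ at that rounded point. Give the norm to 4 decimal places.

At (3, 3): F = (93.010008, 25.0000).
Jacobian J = [[6·x·y - sin(x) + 5, 3·x^2], [2·x·y - 1, x^2]].
At the point, J = [[58.858880, 27.0000], [17.0000, 9.0000]] (det J = 70.729920).
Solving J·Δ = −F gives Δ = (-2.2917, 1.5509).
Then the next iterate is (x, y)₁ = (0.7083, 4.5509).
Re-evaluating at (0.7083, 4.5509): F = (9.150377, 2.574836), so ‖F‖₂ = 9.5057.

9.5057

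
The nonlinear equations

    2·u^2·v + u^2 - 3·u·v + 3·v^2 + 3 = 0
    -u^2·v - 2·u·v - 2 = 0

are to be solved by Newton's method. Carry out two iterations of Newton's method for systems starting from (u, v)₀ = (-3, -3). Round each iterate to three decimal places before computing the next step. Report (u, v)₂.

(2.884, -13.416)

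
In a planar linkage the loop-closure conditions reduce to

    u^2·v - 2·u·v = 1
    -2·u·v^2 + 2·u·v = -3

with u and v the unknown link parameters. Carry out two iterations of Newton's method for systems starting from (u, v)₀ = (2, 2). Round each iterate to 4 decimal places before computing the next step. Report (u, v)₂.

(2.2991, 1.4501)

At (2, 2): F = (-1.0000, -5.0000).
Jacobian J = [[2·u·v - 2·v, u^2 - 2·u], [-2·v^2 + 2·v, -4·u·v + 2·u]].
At the point, J = [[4.0000, 0.0000], [-4.0000, -12.0000]] (det J = -48.0000).
Solving J·Δ = −F gives Δ = (0.2500, -0.5000).
Then the next iterate is (u, v)₁ = (2.2500, 1.5000).
Round to (2.2500, 1.5000) and repeat: F = (-0.156250, -0.3750), J = [[3.7500, 0.5625], [-1.5000, -9.0000]].
Δ = (0.0491, -0.0499), so (u, v)₂ = (2.2991, 1.4501).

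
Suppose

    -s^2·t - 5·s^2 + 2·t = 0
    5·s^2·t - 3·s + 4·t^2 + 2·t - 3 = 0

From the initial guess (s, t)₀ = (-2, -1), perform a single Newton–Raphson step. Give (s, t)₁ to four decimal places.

At (-2, -1): F = (-18.0000, -15.0000).
Jacobian J = [[-2·s·t - 10·s, -s^2 + 2], [10·s·t - 3, 5·s^2 + 8·t + 2]].
At the point, J = [[16.0000, -2.0000], [17.0000, 14.0000]] (det J = 258.0000).
Solving J·Δ = −F gives Δ = (1.0930, -0.2558).
Then the next iterate is (s, t)₁ = (-0.9070, -1.2558).

(-0.9070, -1.2558)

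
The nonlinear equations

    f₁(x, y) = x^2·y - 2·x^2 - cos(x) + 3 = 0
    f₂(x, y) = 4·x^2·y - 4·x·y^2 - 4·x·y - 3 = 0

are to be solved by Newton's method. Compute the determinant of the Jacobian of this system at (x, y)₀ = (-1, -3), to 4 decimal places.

J = [[2·x·y - 4·x + sin(x), x^2], [8·x·y - 4·y^2 - 4·y, 4·x^2 - 8·x·y - 4·x]].
At the point, J = [[9.158529, 1.0000], [0.0000, -16.0000]].
det J = -146.5365.

-146.5365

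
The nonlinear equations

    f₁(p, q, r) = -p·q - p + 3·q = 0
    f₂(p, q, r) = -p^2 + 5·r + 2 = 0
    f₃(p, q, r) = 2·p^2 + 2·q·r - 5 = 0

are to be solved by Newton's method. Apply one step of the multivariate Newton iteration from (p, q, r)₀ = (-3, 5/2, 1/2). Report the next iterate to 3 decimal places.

(-2.024, 0.069, 0.229)

At (-3, 5/2, 1/2): F = (18.000, -4.500, 15.500).
Jacobian J = [[-q - 1, -p + 3, 0], [-2·p, 0, 5], [4·p, 2·r, 2·q]].
At the point, J = [[-3.500, 6.000, 0.000], [6.000, 0.000, 5.000], [-12.000, 1.000, 5.000]] (det J = -522.500).
Solving J·Δ = −F gives Δ = (0.976, -2.431, -0.271).
Then the next iterate is (p, q, r)₁ = (-2.024, 0.069, 0.229).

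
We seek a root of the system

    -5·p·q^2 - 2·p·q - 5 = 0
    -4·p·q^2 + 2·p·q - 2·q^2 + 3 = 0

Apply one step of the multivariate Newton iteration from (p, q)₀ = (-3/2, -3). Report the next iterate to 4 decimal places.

(-0.6962, -2.4726)

At (-3/2, -3): F = (53.5000, 48.0000).
Jacobian J = [[-5·q^2 - 2·q, -10·p·q - 2·p], [-4·q^2 + 2·q, -8·p·q + 2·p - 4·q]].
At the point, J = [[-39.0000, -42.0000], [-42.0000, -27.0000]] (det J = -711.0000).
Solving J·Δ = −F gives Δ = (0.8038, 0.5274).
Then the next iterate is (p, q)₁ = (-0.6962, -2.4726).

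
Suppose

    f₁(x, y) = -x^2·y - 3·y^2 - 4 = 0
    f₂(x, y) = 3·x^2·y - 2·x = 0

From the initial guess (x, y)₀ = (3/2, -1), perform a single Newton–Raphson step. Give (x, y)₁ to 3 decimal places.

(1.427, 0.325)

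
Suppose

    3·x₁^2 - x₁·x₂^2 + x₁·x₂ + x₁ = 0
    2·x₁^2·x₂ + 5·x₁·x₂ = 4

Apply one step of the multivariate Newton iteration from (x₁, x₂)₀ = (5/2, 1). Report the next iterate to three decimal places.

(1.166, 0.961)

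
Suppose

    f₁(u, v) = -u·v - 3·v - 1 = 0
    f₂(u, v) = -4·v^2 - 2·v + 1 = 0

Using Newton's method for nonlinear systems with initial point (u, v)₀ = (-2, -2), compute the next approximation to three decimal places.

At (-2, -2): F = (1.000, -11.000).
Jacobian J = [[-v, -u - 3], [0, -8·v - 2]].
At the point, J = [[2.000, -1.000], [0.000, 14.000]] (det J = 28.000).
Solving J·Δ = −F gives Δ = (-0.107, 0.786).
Then the next iterate is (u, v)₁ = (-2.107, -1.214).

(-2.107, -1.214)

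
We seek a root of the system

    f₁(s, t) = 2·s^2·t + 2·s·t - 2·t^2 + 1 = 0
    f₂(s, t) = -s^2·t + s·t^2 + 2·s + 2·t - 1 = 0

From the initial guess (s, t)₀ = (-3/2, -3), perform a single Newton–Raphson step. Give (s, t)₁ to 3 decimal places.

At (-3/2, -3): F = (-21.500, -16.750).
Jacobian J = [[4·s·t + 2·t, 2·s^2 + 2·s - 4·t], [-2·s·t + t^2 + 2, -s^2 + 2·s·t + 2]].
At the point, J = [[12.000, 13.500], [2.000, 8.750]] (det J = 78.000).
Solving J·Δ = −F gives Δ = (-0.487, 2.026).
Then the next iterate is (s, t)₁ = (-1.987, -0.974).

(-1.987, -0.974)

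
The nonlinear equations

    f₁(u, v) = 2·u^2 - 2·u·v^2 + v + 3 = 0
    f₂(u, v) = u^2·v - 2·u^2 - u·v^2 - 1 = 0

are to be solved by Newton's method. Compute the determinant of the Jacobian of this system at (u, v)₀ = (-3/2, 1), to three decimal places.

-56.000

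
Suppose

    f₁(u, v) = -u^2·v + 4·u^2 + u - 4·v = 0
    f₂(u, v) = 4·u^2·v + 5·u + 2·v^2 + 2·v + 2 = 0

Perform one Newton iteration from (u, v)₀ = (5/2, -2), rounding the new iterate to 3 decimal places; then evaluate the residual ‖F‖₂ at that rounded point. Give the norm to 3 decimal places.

47.171

At (5/2, -2): F = (48.000, -31.500).
Jacobian J = [[-2·u·v + 8·u + 1, -u^2 - 4], [8·u·v + 5, 4·u^2 + 4·v + 2]].
At the point, J = [[31.000, -10.250], [-35.000, 19.000]] (det J = 230.250).
Solving J·Δ = −F gives Δ = (-2.559, -3.055).
Then the next iterate is (u, v)₁ = (-0.059, -5.055).
Re-evaluating at (-0.059, -5.055): F = (20.19252, 42.63066), so ‖F‖₂ = 47.171.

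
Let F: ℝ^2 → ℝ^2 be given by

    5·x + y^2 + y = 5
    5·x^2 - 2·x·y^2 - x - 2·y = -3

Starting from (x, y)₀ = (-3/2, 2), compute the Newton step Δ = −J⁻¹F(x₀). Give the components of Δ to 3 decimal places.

At (-3/2, 2): F = (-6.500, 23.750).
Jacobian J = [[5, 2·y + 1], [10·x - 2·y^2 - 1, -4·x·y - 2]].
At the point, J = [[5.000, 5.000], [-24.000, 10.000]] (det J = 170.000).
Solving J·Δ = −F gives Δ = (1.081, 0.219).

(1.081, 0.219)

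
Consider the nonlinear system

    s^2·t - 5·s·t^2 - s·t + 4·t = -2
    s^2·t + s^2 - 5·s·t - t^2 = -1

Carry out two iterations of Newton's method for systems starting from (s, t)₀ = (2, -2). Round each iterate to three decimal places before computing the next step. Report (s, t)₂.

(-0.361, -0.761)

At (2, -2): F = (-50.000, 13.000).
Jacobian J = [[2·s·t - 5·t^2 - t, s^2 - 10·s·t - s + 4], [2·s·t + 2·s - 5·t, s^2 - 5·s - 2·t]].
At the point, J = [[-26.000, 46.000], [6.000, -2.000]] (det J = -224.000).
Solving J·Δ = −F gives Δ = (-2.223, -0.170).
Then the next iterate is (s, t)₁ = (-0.223, -2.170).
Round to (-0.223, -2.170) and repeat: F = (-2.02140, -6.18663), J = [[-20.40668, -0.56637], [11.37182, 5.50473]].
Δ = (-0.138, 1.409), so (s, t)₂ = (-0.361, -0.761).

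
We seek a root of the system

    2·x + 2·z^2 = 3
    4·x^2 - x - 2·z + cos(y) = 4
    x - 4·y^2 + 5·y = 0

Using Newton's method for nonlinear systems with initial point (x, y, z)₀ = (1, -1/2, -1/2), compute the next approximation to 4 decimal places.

At (1, -1/2, -1/2): F = (-0.5000, 0.877583, -2.5000).
Jacobian J = [[2, 0, 4·z], [8·x - 1, -sin(y), -2], [1, -8·y + 5, 0]].
At the point, J = [[2.0000, 0.0000, -2.0000], [7.0000, 0.479426, -2.0000], [1.0000, 9.0000, 0.0000]] (det J = -89.041149).
Solving J·Δ = −F gives Δ = (-0.3054, 0.3117, -0.5554).
Then the next iterate is (x, y, z)₁ = (0.6946, -0.1883, -1.0554).

(0.6946, -0.1883, -1.0554)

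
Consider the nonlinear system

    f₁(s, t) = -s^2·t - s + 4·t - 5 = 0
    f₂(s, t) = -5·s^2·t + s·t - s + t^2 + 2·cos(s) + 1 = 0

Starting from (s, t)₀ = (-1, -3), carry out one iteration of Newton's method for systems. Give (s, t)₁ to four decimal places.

At (-1, -3): F = (-13.0000, 30.080605).
Jacobian J = [[-2·s·t - 1, -s^2 + 4], [-10·s·t + t - 2·sin(s) - 1, -5·s^2 + s + 2·t]].
At the point, J = [[-7.0000, 3.0000], [-32.317058, -12.0000]] (det J = 180.951174).
Solving J·Δ = −F gives Δ = (-0.3634, 3.4854).
Then the next iterate is (s, t)₁ = (-1.3634, 0.4854).

(-1.3634, 0.4854)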